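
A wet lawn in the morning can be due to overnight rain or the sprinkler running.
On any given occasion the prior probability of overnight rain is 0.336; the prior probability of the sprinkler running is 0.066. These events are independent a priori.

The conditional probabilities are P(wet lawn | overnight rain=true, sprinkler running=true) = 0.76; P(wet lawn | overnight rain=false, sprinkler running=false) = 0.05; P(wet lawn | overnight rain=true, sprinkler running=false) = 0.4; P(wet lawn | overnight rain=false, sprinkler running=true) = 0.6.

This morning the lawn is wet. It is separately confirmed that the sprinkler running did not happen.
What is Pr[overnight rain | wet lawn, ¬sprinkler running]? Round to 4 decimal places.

By total probability over both values of overnight rain:
  P(wet lawn | ¬sprinkler running) = 0.05*0.664 + 0.4*0.336
        = 0.033200 + 0.134400 = 0.167600
The terms with overnight rain present sum to 0.134400, so
  P(overnight rain | wet lawn, ¬sprinkler running) = 0.134400 / 0.167600 ≈ 0.8019

Pr[overnight rain | wet lawn, ¬sprinkler running] ≈ 0.8019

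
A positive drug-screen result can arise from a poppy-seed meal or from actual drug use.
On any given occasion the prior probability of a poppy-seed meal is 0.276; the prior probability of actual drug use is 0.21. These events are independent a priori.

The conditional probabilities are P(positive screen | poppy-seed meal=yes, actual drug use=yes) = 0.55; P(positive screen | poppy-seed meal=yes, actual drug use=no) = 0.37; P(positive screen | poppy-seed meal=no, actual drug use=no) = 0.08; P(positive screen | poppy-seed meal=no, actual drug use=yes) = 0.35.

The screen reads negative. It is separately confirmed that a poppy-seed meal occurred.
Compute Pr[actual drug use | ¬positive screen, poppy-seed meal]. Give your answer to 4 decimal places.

By total probability over both values of actual drug use:
  P(¬positive screen | poppy-seed meal) = 0.63×0.79 + 0.45×0.21
        = 0.497700 + 0.094500 = 0.592200
The terms with actual drug use present sum to 0.094500, so
  P(actual drug use | ¬positive screen, poppy-seed meal) = 0.094500 / 0.592200 ≈ 0.1596

Pr[actual drug use | ¬positive screen, poppy-seed meal] ≈ 0.1596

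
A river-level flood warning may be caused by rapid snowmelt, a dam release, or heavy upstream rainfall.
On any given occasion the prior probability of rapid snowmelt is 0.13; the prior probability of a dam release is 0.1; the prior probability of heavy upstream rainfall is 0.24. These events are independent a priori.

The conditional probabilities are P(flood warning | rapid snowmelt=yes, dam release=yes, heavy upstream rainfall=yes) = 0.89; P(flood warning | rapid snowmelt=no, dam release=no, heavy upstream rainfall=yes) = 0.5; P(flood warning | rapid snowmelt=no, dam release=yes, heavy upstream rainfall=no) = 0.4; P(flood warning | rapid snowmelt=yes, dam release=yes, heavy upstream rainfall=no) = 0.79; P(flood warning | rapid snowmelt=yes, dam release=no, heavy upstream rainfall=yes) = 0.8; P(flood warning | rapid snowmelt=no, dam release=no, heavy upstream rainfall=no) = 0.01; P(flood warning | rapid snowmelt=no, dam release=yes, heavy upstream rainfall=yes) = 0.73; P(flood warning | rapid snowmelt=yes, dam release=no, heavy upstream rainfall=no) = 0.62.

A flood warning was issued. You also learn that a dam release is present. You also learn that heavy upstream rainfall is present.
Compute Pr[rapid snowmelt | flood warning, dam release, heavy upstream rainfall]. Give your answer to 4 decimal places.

Pr[rapid snowmelt | flood warning, dam release, heavy upstream rainfall] ≈ 0.1541

Sum P(flood warning|·) weighted by the priors over both values of rapid snowmelt:
  P(flood warning | dam release, heavy upstream rainfall) = 0.73·0.87 + 0.89·0.13
        = 0.635100 + 0.115700 = 0.750800
Keeping only the rapid snowmelt-present terms gives 0.115700, so
  P(rapid snowmelt | flood warning, dam release, heavy upstream rainfall) = 0.115700 / 0.750800 ≈ 0.1541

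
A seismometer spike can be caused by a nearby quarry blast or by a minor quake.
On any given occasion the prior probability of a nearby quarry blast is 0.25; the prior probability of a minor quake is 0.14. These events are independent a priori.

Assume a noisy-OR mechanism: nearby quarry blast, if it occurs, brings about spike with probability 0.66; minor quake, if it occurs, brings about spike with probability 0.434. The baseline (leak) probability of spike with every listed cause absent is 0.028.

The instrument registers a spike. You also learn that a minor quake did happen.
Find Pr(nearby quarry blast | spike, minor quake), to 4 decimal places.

Pr(nearby quarry blast | spike, minor quake) ≈ 0.3759

Under noisy-OR, P(spike | causes) = 1 − (1−0.028)·∏(1−qᵢ) over the active causes.
Weight on nearby quarry blast=true, given the evidence: 0.812948*0.25 = 0.203237
Denominator P(spike | minor quake): 0.449848*0.75 + 0.812948*0.25 = 0.540623
Posterior = 0.203237 / 0.540623 ≈ 0.3759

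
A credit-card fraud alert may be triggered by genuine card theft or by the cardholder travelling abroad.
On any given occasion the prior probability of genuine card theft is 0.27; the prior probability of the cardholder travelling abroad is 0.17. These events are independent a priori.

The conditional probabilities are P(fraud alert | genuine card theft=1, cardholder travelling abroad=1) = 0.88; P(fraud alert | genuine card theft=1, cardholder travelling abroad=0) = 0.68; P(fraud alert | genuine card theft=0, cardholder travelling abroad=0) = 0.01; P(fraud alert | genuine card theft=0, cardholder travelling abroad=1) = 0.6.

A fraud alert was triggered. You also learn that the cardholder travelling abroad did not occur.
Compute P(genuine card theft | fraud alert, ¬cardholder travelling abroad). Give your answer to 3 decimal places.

P(genuine card theft | fraud alert, ¬cardholder travelling abroad) ≈ 0.962

P(fraud alert | ¬cardholder travelling abroad) = 0.01*0.73 + 0.68*0.27 = 0.007300 + 0.183600 = 0.190900
Restricting to configurations with genuine card theft present: 0.68*0.27 = 0.183600.
Hence the posterior is 0.183600/0.190900 ≈ 0.962.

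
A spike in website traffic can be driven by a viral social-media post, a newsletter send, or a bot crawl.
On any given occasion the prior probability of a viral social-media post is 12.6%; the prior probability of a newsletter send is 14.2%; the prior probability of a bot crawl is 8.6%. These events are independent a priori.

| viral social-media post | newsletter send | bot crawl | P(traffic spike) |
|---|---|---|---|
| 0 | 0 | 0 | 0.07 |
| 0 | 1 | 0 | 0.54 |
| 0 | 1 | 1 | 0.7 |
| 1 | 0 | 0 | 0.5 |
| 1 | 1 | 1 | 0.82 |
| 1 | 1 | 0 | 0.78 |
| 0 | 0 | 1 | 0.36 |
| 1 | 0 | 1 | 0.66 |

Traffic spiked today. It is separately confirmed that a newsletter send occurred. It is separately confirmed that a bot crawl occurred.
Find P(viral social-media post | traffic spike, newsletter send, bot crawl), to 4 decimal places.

Sum P(traffic spike|·) weighted by the priors over both values of viral social-media post:
  P(traffic spike | newsletter send, bot crawl) = 0.7·0.874 + 0.82·0.126
        = 0.611800 + 0.103320 = 0.715120
Keeping only the viral social-media post-present terms gives 0.103320, so
  P(viral social-media post | traffic spike, newsletter send, bot crawl) = 0.103320 / 0.715120 ≈ 0.1445

P(viral social-media post | traffic spike, newsletter send, bot crawl) ≈ 0.1445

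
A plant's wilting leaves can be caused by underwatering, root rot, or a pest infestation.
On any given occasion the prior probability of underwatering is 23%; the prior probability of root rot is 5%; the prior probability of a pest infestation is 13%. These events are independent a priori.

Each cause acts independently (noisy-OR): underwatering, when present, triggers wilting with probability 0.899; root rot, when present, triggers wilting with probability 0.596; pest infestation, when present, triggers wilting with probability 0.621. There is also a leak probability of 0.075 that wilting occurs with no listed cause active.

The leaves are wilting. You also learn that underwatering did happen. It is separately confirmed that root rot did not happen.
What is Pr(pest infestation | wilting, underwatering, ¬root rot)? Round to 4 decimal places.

Under noisy-OR, P(wilting | causes) = 1 − (1−0.075)·∏(1−qᵢ) over the active causes.
By total probability over both values of pest infestation:
  P(wilting | underwatering, ¬root rot) = 0.906575×0.87 + 0.964592×0.13
        = 0.788720 + 0.125397 = 0.914117
The terms with pest infestation present sum to 0.125397, so
  P(pest infestation | wilting, underwatering, ¬root rot) = 0.125397 / 0.914117 ≈ 0.1372

Pr(pest infestation | wilting, underwatering, ¬root rot) ≈ 0.1372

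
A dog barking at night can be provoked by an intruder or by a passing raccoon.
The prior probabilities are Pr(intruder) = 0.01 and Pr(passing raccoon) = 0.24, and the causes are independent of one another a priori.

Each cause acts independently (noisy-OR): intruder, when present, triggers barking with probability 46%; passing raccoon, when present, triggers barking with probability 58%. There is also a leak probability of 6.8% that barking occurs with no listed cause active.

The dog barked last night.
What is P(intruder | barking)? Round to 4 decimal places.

P(intruder | barking) ≈ 0.0281

Under noisy-OR, P(barking | causes) = 1 − (1−0.068)·∏(1−qᵢ) over the active causes.
By total probability over the 4 (intruder, passing raccoon) configurations:
  P(barking) = 0.068·0.99·0.76 + 0.60856·0.99·0.24 + 0.49672·0.01·0.76 + 0.788622·0.01·0.24
        = 0.051163 + 0.144594 + 0.003775 + 0.001893 = 0.201425
The terms with intruder present sum to 0.005668, so
  P(intruder | barking) = 0.005668 / 0.201425 ≈ 0.0281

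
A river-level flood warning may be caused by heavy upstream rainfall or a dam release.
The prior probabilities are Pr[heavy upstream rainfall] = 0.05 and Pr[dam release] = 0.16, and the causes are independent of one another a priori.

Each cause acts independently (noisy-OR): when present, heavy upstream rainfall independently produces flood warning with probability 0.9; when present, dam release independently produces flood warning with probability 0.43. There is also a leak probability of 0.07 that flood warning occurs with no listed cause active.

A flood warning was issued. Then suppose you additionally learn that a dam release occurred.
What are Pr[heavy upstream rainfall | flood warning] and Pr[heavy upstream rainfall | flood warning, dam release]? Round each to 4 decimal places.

Pr[heavy upstream rainfall | flood warning] ≈ 0.2641; Pr[heavy upstream rainfall | flood warning, dam release] ≈ 0.0959

Under noisy-OR, P(flood warning | causes) = 1 − (1−0.07)·∏(1−qᵢ) over the active causes.
P(flood warning) = 0.07×0.95×0.84 + 0.4699×0.95×0.16 + 0.907×0.05×0.84 + 0.94699×0.05×0.16 = 0.055860 + 0.071425 + 0.038094 + 0.007576 = 0.172955
Restricting to configurations with heavy upstream rainfall present: 0.038094 + 0.007576 = 0.045670.
Hence the posterior is 0.045670/0.172955 ≈ 0.2641.

Now also conditioning on dam release=true:
P(flood warning | dam release) = 0.4699*0.95 + 0.94699*0.05 = 0.446405 + 0.047350 = 0.493755
The heavy upstream rainfall-present share is 0.94699*0.05 = 0.047350.
P(heavy upstream rainfall | flood warning, dam release) = 0.047350 / 0.493755 ≈ 0.0959
— dam release explains away the evidence for heavy upstream rainfall.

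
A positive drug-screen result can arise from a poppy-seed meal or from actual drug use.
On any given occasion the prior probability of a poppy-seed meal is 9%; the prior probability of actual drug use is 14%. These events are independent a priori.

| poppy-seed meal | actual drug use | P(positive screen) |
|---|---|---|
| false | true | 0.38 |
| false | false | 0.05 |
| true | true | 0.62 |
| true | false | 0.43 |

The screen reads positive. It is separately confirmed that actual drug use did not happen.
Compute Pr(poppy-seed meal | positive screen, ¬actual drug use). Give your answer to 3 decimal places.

Sum P(positive screen|·) weighted by the priors over both values of poppy-seed meal:
  P(positive screen | ¬actual drug use) = 0.05×0.91 + 0.43×0.09
        = 0.045500 + 0.038700 = 0.084200
Configurations with poppy-seed meal contribute 0.038700, so
  P(poppy-seed meal | positive screen, ¬actual drug use) = 0.038700 / 0.084200 ≈ 0.460

Pr(poppy-seed meal | positive screen, ¬actual drug use) ≈ 0.460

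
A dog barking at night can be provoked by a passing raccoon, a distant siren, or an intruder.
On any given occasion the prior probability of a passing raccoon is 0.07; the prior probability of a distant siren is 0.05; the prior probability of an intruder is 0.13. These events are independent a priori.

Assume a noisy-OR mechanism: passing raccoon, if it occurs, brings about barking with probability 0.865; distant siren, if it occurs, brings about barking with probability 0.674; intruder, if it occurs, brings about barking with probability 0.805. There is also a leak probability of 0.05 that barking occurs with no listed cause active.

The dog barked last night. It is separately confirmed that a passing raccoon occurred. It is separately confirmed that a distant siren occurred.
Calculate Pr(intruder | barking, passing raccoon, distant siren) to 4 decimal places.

Under noisy-OR, P(barking | causes) = 1 − (1−0.05)·∏(1−qᵢ) over the active causes.
For the numerator, keep only intruder=true terms: 0.991847·0.13 = 0.128940
The normalizing constant is 0.958191·0.87 + 0.991847·0.13 = 0.962566
Posterior = 0.128940 / 0.962566 ≈ 0.1340

Pr(intruder | barking, passing raccoon, distant siren) ≈ 0.1340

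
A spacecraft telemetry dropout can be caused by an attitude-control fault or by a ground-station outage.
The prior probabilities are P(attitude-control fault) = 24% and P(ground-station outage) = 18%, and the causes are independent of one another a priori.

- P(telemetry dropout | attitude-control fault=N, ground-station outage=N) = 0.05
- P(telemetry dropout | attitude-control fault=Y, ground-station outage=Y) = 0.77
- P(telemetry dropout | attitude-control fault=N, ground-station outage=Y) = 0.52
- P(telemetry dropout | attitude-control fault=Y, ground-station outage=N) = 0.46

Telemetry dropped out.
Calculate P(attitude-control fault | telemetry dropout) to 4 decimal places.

P(attitude-control fault | telemetry dropout) ≈ 0.5475

Weight on attitude-control fault=true, given the evidence: 0.090528 + 0.033264 = 0.123792
The normalizing constant is 0.05×0.76×0.82 + 0.52×0.76×0.18 + 0.46×0.24×0.82 + 0.77×0.24×0.18 = 0.226088
P(attitude-control fault | telemetry dropout) = 0.123792/0.226088 ≈ 0.5475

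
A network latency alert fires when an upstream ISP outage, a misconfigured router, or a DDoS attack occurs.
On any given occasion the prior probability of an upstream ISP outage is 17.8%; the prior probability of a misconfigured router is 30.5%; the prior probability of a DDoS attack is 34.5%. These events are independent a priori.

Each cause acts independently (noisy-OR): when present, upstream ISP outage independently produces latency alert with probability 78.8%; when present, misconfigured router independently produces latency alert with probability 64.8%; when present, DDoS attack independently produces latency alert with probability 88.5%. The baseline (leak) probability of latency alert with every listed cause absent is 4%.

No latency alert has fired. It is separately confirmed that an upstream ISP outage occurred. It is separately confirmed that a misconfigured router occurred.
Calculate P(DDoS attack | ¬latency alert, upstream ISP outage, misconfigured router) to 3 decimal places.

Under noisy-OR, P(latency alert | causes) = 1 − (1−0.04)·∏(1−qᵢ) over the active causes.
Sum P(¬latency alert|·) weighted by the priors over both values of DDoS attack:
  P(¬latency alert | upstream ISP outage, misconfigured router) = 0.071639×0.655 + 0.008238×0.345
        = 0.046924 + 0.002842 = 0.049766
Configurations with DDoS attack contribute 0.002842, so
  P(DDoS attack | ¬latency alert, upstream ISP outage, misconfigured router) = 0.002842 / 0.049766 ≈ 0.057

P(DDoS attack | ¬latency alert, upstream ISP outage, misconfigured router) ≈ 0.057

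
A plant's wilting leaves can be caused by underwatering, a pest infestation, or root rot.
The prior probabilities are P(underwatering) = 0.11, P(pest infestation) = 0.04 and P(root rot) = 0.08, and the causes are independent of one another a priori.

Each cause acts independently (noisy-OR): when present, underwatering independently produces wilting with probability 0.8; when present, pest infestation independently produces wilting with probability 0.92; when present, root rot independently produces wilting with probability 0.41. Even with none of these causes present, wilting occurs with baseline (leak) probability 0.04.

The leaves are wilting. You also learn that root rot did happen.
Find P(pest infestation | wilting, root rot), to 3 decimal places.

Under noisy-OR, P(wilting | causes) = 1 − (1−0.04)·∏(1−qᵢ) over the active causes.
Sum P(wilting|·) weighted by the priors over the 4 (underwatering, pest infestation) configurations:
  P(wilting | root rot) = 0.4336×0.89×0.96 + 0.954688×0.89×0.04 + 0.88672×0.11×0.96 + 0.990938×0.11×0.04
        = 0.370468 + 0.033987 + 0.093638 + 0.004360 = 0.502453
The terms with pest infestation present sum to 0.038347, so
  P(pest infestation | wilting, root rot) = 0.038347 / 0.502453 ≈ 0.076

P(pest infestation | wilting, root rot) ≈ 0.076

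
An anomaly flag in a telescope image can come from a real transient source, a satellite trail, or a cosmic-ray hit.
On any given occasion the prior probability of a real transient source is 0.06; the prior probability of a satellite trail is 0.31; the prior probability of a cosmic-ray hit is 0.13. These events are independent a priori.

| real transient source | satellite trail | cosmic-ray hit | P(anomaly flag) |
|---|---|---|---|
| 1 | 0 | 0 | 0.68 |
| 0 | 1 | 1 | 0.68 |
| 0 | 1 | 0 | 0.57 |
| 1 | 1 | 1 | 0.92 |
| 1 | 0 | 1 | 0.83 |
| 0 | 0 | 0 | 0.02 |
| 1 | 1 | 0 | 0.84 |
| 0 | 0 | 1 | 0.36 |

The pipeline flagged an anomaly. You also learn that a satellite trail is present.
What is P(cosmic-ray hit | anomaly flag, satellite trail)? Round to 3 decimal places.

P(cosmic-ray hit | anomaly flag, satellite trail) ≈ 0.150

P(anomaly flag | satellite trail) = 0.57·0.94·0.87 + 0.68·0.94·0.13 + 0.84·0.06·0.87 + 0.92·0.06·0.13 = 0.466146 + 0.083096 + 0.043848 + 0.007176 = 0.600266
Restricting to configurations with cosmic-ray hit present: 0.083096 + 0.007176 = 0.090272.
So P(cosmic-ray hit | anomaly flag, satellite trail) = 0.090272/0.600266 ≈ 0.150.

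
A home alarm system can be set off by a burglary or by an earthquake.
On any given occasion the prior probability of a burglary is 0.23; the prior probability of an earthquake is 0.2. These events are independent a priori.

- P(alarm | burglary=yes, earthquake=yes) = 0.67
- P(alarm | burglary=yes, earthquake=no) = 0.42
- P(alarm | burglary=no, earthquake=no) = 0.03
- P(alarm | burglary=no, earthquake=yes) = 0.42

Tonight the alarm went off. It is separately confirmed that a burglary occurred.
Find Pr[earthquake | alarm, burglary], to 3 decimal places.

Pr[earthquake | alarm, burglary] ≈ 0.285

P(alarm | burglary) = 0.42·0.8 + 0.67·0.2 = 0.336000 + 0.134000 = 0.470000
Restricting to configurations with earthquake present: 0.67·0.2 = 0.134000.
So P(earthquake | alarm, burglary) = 0.134000/0.470000 ≈ 0.285.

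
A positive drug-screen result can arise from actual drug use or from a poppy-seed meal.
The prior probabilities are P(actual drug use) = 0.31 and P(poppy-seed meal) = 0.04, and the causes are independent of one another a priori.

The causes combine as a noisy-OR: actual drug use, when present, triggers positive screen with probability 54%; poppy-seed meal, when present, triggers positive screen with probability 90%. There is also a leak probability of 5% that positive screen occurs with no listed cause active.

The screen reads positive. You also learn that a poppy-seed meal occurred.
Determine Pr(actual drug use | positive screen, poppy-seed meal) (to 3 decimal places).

Pr(actual drug use | positive screen, poppy-seed meal) ≈ 0.322

Under noisy-OR, P(positive screen | causes) = 1 − (1−0.05)·∏(1−qᵢ) over the active causes.
Enumerate both values of actual drug use and weight by the priors:
  P(positive screen | poppy-seed meal) = 0.905×0.69 + 0.9563×0.31
        = 0.624450 + 0.296453 = 0.920903
Configurations with actual drug use contribute 0.296453, so
  P(actual drug use | positive screen, poppy-seed meal) = 0.296453 / 0.920903 ≈ 0.322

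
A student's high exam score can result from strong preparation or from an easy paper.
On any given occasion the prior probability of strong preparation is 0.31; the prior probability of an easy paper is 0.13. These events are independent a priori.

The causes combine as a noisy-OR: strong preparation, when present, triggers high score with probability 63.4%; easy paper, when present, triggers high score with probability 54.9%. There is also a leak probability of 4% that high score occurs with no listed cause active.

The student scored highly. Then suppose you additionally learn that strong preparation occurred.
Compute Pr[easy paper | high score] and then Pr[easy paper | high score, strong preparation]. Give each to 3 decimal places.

Pr[easy paper | high score] ≈ 0.299; Pr[easy paper | high score, strong preparation] ≈ 0.162

Under noisy-OR, P(high score | causes) = 1 − (1−0.04)·∏(1−qᵢ) over the active causes.
Enumerate the 4 (strong preparation, easy paper) configurations and weight by the priors:
  P(high score) = 0.04×0.69×0.87 + 0.56704×0.69×0.13 + 0.64864×0.31×0.87 + 0.841537×0.31×0.13
        = 0.024012 + 0.050863 + 0.174938 + 0.033914 = 0.283727
Keeping only the easy paper-present terms gives 0.084777, so
  P(easy paper | high score) = 0.084777 / 0.283727 ≈ 0.299

With the extra evidence:
Sum P(high score|·) weighted by the priors over both values of easy paper:
  P(high score | strong preparation) = 0.64864*0.87 + 0.841537*0.13
        = 0.564317 + 0.109400 = 0.673717
Keeping only the easy paper-present terms gives 0.109400, so
  P(easy paper | high score, strong preparation) = 0.109400 / 0.673717 ≈ 0.162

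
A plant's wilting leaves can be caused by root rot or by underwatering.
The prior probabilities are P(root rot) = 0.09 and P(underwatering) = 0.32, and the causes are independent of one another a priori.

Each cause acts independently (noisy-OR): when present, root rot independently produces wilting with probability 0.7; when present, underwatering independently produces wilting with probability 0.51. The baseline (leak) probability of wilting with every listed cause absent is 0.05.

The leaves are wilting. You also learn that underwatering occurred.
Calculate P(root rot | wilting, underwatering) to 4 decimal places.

P(root rot | wilting, underwatering) ≈ 0.1373

Under noisy-OR, P(wilting | causes) = 1 − (1−0.05)·∏(1−qᵢ) over the active causes.
P(wilting | underwatering) = 0.5345*0.91 + 0.86035*0.09 = 0.486395 + 0.077431 = 0.563826
Of this, 0.077431 comes from 0.86035*0.09 (the root rot=true cases).
Hence the posterior is 0.077431/0.563826 ≈ 0.1373.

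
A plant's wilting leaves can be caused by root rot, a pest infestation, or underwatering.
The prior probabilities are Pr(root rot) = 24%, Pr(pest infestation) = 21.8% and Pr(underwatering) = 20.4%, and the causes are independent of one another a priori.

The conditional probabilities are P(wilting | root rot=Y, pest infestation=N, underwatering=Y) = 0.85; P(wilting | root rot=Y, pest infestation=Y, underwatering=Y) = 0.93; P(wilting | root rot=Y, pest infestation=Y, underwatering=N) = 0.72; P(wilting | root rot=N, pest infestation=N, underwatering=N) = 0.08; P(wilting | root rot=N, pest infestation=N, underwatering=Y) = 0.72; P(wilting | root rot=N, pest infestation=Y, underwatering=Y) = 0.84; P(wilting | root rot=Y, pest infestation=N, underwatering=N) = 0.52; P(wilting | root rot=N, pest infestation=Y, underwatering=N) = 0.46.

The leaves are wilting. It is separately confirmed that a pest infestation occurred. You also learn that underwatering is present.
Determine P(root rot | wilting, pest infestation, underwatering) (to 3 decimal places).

P(root rot | wilting, pest infestation, underwatering) ≈ 0.259

Numerator (weight on configurations with root rot): 0.93×0.24 = 0.223200
The normalizing constant is 0.84×0.76 + 0.93×0.24 = 0.861600
P(root rot | wilting, pest infestation, underwatering) = 0.223200/0.861600 ≈ 0.259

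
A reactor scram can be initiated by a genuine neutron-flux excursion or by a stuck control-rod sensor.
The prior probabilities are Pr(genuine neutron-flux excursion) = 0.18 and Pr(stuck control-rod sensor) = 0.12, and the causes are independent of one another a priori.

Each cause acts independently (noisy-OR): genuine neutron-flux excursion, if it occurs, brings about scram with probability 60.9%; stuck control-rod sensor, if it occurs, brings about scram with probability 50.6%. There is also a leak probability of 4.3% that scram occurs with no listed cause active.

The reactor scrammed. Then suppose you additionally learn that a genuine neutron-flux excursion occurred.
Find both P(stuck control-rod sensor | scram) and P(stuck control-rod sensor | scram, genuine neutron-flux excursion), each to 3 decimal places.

P(stuck control-rod sensor | scram) ≈ 0.348; P(stuck control-rod sensor | scram, genuine neutron-flux excursion) ≈ 0.151

Under noisy-OR, P(scram | causes) = 1 − (1−0.043)·∏(1−qᵢ) over the active causes.
P(scram) = 0.043·0.82·0.88 + 0.527242·0.82·0.12 + 0.625813·0.18·0.88 + 0.815152·0.18·0.12 = 0.031029 + 0.051881 + 0.099129 + 0.017607 = 0.199646
Restricting to configurations with stuck control-rod sensor present: 0.051881 + 0.017607 = 0.069488.
Hence the posterior is 0.069488/0.199646 ≈ 0.348.

With the extra evidence:
For the numerator, keep only stuck control-rod sensor=true terms: 0.815152*0.12 = 0.097818
The normalizing constant is 0.625813*0.88 + 0.815152*0.12 = 0.648533
Posterior = 0.097818 / 0.648533 ≈ 0.151
— genuine neutron-flux excursion explains away the evidence for stuck control-rod sensor.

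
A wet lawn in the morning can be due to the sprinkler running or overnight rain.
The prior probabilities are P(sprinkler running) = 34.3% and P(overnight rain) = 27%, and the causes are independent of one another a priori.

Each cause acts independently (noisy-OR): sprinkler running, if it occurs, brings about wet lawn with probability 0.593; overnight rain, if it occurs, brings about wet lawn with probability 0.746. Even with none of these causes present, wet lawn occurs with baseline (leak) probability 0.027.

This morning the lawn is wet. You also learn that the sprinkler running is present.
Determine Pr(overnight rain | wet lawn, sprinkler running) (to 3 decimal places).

Pr(overnight rain | wet lawn, sprinkler running) ≈ 0.355

Under noisy-OR, P(wet lawn | causes) = 1 − (1−0.027)·∏(1−qᵢ) over the active causes.
P(wet lawn | sprinkler running) = 0.603989×0.73 + 0.899413×0.27 = 0.440912 + 0.242842 = 0.683754
Of this, 0.242842 comes from 0.899413×0.27 (the overnight rain=true cases).
So P(overnight rain | wet lawn, sprinkler running) = 0.242842/0.683754 ≈ 0.355.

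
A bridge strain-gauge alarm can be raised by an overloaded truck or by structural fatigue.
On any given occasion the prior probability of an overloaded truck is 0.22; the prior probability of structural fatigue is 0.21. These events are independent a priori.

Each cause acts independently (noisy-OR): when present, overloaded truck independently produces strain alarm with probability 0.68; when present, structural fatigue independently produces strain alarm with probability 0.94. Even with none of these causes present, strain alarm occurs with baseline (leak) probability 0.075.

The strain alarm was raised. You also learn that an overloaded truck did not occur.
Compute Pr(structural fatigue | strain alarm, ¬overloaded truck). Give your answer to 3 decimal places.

Under noisy-OR, P(strain alarm | causes) = 1 − (1−0.075)·∏(1−qᵢ) over the active causes.
Enumerate both values of structural fatigue and weight by the priors:
  P(strain alarm | ¬overloaded truck) = 0.075*0.79 + 0.9445*0.21
        = 0.059250 + 0.198345 = 0.257595
Configurations with structural fatigue contribute 0.198345, so
  P(structural fatigue | strain alarm, ¬overloaded truck) = 0.198345 / 0.257595 ≈ 0.770

Pr(structural fatigue | strain alarm, ¬overloaded truck) ≈ 0.770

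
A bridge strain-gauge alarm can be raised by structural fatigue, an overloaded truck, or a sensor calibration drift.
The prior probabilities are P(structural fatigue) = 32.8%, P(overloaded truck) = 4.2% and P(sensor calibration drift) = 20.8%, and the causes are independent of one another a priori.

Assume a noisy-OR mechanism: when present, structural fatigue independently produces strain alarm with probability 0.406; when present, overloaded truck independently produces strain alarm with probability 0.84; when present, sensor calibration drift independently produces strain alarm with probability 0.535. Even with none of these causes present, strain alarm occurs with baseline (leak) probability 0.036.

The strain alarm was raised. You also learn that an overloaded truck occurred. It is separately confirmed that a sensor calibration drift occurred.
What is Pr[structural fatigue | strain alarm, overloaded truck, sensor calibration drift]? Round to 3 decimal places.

Under noisy-OR, P(strain alarm | causes) = 1 − (1−0.036)·∏(1−qᵢ) over the active causes.
By total probability over both values of structural fatigue:
  P(strain alarm | overloaded truck, sensor calibration drift) = 0.928278*0.672 + 0.957397*0.328
        = 0.623803 + 0.314026 = 0.937829
The terms with structural fatigue present sum to 0.314026, so
  P(structural fatigue | strain alarm, overloaded truck, sensor calibration drift) = 0.314026 / 0.937829 ≈ 0.335

Pr[structural fatigue | strain alarm, overloaded truck, sensor calibration drift] ≈ 0.335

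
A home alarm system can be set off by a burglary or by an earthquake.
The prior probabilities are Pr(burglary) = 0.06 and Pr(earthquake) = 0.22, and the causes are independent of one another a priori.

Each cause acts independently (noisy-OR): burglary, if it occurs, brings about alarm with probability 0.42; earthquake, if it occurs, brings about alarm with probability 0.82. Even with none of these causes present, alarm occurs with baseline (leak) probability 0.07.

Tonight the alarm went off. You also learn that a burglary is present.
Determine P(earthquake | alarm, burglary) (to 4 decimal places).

Under noisy-OR, P(alarm | causes) = 1 − (1−0.07)·∏(1−qᵢ) over the active causes.
Weight on earthquake=true, given the evidence: 0.902908·0.22 = 0.198640
Denominator P(alarm | burglary): 0.4606·0.78 + 0.902908·0.22 = 0.557908
Posterior = 0.198640 / 0.557908 ≈ 0.3560

P(earthquake | alarm, burglary) ≈ 0.3560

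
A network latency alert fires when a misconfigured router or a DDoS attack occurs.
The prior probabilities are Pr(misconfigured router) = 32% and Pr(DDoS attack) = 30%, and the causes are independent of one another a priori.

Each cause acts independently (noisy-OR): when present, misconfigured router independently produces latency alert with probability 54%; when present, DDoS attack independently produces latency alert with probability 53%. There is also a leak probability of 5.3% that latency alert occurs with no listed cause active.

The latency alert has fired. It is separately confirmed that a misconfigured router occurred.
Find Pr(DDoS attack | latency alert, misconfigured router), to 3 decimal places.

Pr(DDoS attack | latency alert, misconfigured router) ≈ 0.377

Under noisy-OR, P(latency alert | causes) = 1 − (1−0.053)·∏(1−qᵢ) over the active causes.
P(latency alert | misconfigured router) = 0.56438·0.7 + 0.795259·0.3 = 0.395066 + 0.238578 = 0.633644
Of this, 0.238578 comes from 0.795259·0.3 (the DDoS attack=true cases).
Hence the posterior is 0.238578/0.633644 ≈ 0.377.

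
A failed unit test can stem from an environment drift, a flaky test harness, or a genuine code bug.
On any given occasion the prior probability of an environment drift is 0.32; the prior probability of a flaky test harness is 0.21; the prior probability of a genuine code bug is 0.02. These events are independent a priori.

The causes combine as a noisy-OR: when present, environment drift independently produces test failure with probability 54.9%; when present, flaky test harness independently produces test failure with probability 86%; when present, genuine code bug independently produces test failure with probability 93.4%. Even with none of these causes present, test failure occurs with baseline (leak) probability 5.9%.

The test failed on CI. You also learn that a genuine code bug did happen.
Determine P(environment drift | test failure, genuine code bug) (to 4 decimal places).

P(environment drift | test failure, genuine code bug) ≈ 0.3263

Under noisy-OR, P(test failure | causes) = 1 − (1−0.059)·∏(1−qᵢ) over the active causes.
By total probability over the 4 (environment drift, flaky test harness) configurations:
  P(test failure | genuine code bug) = 0.937894*0.68*0.79 + 0.991305*0.68*0.21 + 0.97199*0.32*0.79 + 0.996079*0.32*0.21
        = 0.503837 + 0.141558 + 0.245719 + 0.066937 = 0.958051
Configurations with environment drift contribute 0.312656, so
  P(environment drift | test failure, genuine code bug) = 0.312656 / 0.958051 ≈ 0.3263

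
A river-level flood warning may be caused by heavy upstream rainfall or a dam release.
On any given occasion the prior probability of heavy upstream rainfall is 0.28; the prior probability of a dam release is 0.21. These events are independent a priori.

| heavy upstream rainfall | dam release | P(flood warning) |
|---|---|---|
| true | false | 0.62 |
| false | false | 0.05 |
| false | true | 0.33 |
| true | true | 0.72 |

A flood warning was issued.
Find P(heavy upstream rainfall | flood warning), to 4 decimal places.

P(heavy upstream rainfall | flood warning) ≈ 0.6962

P(flood warning) = 0.05×0.72×0.79 + 0.33×0.72×0.21 + 0.62×0.28×0.79 + 0.72×0.28×0.21 = 0.028440 + 0.049896 + 0.137144 + 0.042336 = 0.257816
Of this, 0.179480 comes from 0.137144 + 0.042336 (the heavy upstream rainfall=true cases).
Hence the posterior is 0.179480/0.257816 ≈ 0.6962.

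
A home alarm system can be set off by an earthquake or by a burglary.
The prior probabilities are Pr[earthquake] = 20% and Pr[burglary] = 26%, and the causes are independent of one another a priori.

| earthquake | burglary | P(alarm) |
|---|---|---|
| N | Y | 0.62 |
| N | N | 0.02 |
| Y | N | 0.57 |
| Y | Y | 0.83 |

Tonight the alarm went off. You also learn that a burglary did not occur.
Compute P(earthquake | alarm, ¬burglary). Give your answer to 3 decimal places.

P(earthquake | alarm, ¬burglary) ≈ 0.877

Sum P(alarm|·) weighted by the priors over both values of earthquake:
  P(alarm | ¬burglary) = 0.02×0.8 + 0.57×0.2
        = 0.016000 + 0.114000 = 0.130000
Configurations with earthquake contribute 0.114000, so
  P(earthquake | alarm, ¬burglary) = 0.114000 / 0.130000 ≈ 0.877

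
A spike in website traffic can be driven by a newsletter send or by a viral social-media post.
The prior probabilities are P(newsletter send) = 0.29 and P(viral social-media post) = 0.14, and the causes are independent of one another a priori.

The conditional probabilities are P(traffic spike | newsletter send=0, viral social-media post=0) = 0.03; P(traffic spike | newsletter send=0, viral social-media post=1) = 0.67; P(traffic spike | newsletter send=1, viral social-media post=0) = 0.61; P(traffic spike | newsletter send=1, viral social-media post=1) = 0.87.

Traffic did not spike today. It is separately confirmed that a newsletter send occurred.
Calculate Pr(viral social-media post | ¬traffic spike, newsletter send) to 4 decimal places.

For the numerator, keep only viral social-media post=true terms: 0.13·0.14 = 0.018200
The normalizing constant is 0.39·0.86 + 0.13·0.14 = 0.353600
Posterior = 0.018200 / 0.353600 ≈ 0.0515

Pr(viral social-media post | ¬traffic spike, newsletter send) ≈ 0.0515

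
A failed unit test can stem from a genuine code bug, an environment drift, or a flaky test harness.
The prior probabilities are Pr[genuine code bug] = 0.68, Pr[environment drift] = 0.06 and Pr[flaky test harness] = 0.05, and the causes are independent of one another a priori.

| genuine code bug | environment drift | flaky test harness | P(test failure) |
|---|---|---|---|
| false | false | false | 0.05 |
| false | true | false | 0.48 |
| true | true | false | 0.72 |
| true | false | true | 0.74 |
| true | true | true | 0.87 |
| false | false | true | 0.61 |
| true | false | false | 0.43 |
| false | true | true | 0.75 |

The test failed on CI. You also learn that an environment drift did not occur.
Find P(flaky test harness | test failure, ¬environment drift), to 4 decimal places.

P(flaky test harness | test failure, ¬environment drift) ≈ 0.1065

P(test failure | ¬environment drift) = 0.05×0.32×0.95 + 0.61×0.32×0.05 + 0.43×0.68×0.95 + 0.74×0.68×0.05 = 0.015200 + 0.009760 + 0.277780 + 0.025160 = 0.327900
Of this, 0.034920 comes from 0.009760 + 0.025160 (the flaky test harness=true cases).
P(flaky test harness | test failure, ¬environment drift) = 0.034920 / 0.327900 ≈ 0.1065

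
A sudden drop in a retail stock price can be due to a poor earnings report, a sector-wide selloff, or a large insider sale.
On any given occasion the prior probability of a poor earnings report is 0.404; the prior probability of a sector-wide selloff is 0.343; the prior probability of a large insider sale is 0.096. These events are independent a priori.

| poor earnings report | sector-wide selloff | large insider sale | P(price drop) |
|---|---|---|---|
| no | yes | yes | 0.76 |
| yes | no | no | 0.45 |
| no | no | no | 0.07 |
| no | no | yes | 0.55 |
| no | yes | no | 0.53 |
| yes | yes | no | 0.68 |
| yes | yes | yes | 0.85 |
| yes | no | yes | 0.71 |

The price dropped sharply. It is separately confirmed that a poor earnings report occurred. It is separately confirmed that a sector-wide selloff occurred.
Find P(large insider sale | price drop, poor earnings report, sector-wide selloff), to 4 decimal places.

Numerator (weight on configurations with large insider sale): 0.85×0.096 = 0.081600
Normalizer over all consistent configurations: 0.68×0.904 + 0.85×0.096 = 0.696320
Posterior = 0.081600 / 0.696320 ≈ 0.1172

P(large insider sale | price drop, poor earnings report, sector-wide selloff) ≈ 0.1172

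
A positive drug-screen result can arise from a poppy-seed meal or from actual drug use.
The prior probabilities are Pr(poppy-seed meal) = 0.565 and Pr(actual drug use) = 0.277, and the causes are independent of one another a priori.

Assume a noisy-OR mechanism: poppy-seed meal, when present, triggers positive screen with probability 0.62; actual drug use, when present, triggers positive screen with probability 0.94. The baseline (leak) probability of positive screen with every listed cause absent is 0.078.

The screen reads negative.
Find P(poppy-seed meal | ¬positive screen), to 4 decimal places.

P(poppy-seed meal | ¬positive screen) ≈ 0.3305

Under noisy-OR, P(positive screen | causes) = 1 − (1−0.078)·∏(1−qᵢ) over the active causes.
P(¬positive screen) = 0.922*0.435*0.723 + 0.05532*0.435*0.277 + 0.35036*0.565*0.723 + 0.021022*0.565*0.277 = 0.289974 + 0.006666 + 0.143120 + 0.003290 = 0.443050
The poppy-seed meal-present share is 0.143120 + 0.003290 = 0.146410.
Hence the posterior is 0.146410/0.443050 ≈ 0.3305.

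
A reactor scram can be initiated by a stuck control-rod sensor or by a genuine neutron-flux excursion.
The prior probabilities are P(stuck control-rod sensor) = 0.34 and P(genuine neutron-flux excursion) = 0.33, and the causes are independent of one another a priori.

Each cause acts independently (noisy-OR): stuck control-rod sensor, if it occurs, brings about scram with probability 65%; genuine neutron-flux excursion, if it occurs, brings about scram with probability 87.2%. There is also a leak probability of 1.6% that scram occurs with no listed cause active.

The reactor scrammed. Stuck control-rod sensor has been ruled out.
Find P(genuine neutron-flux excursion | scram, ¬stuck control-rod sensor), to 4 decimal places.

P(genuine neutron-flux excursion | scram, ¬stuck control-rod sensor) ≈ 0.9642

Under noisy-OR, P(scram | causes) = 1 − (1−0.016)·∏(1−qᵢ) over the active causes.
By total probability over both values of genuine neutron-flux excursion:
  P(scram | ¬stuck control-rod sensor) = 0.016×0.67 + 0.874048×0.33
        = 0.010720 + 0.288436 = 0.299156
The terms with genuine neutron-flux excursion present sum to 0.288436, so
  P(genuine neutron-flux excursion | scram, ¬stuck control-rod sensor) = 0.288436 / 0.299156 ≈ 0.9642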